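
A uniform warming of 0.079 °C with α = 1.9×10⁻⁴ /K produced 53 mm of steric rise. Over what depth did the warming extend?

H ≈ 3500 m

H = Δh/(αΔT) = 0.053 / (1.9×10⁻⁴ × 0.079) ≈ 3531 m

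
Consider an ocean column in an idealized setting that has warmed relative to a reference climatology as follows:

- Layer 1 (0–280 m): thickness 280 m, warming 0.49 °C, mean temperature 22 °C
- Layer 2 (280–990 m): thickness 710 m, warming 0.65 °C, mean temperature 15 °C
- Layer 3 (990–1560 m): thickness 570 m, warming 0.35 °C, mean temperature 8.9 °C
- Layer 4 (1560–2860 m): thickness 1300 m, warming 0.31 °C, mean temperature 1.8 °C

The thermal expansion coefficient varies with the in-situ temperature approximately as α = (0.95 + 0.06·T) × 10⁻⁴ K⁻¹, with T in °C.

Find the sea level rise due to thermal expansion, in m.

0.189 m

Layer 1: α = (0.95 + 0.06×22)×10⁻⁴ = 2.27×10⁻⁴ K⁻¹
Layer 2: α = (0.95 + 0.06×15)×10⁻⁴ = 1.85×10⁻⁴ K⁻¹
Layer 3: α = (0.95 + 0.06×8.9)×10⁻⁴ = 1.484×10⁻⁴ K⁻¹
Layer 4: α = (0.95 + 0.06×1.8)×10⁻⁴ = 1.058×10⁻⁴ K⁻¹
Layer 1: 280 × 2.27×10⁻⁴ × 0.49 = 0.0311444 m
280–990 m: 710 × 0.65 × 1.85×10⁻⁴ = 0.0853775 m
990–1560 m: 0.35 × 1.484×10⁻⁴ × 570 = 0.0296058 m
0.31 × 1300 × 1.058×10⁻⁴ = 0.0426374 m
Δh = 0.0311444 + 0.0853775 + 0.0296058 + 0.0426374 = 0.1887651 m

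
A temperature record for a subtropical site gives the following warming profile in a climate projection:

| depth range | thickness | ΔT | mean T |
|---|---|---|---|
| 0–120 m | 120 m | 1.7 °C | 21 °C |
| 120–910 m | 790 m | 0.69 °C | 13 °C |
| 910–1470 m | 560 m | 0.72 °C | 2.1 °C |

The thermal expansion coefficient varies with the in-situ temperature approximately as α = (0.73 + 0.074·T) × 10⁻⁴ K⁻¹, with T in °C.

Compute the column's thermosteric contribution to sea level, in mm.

Layer 1: α = (0.73 + 0.074×21)×10⁻⁴ = 2.284×10⁻⁴ K⁻¹
Layer 2: α = (0.73 + 0.074×13)×10⁻⁴ = 1.692×10⁻⁴ K⁻¹
Layer 3: α = (0.73 + 0.074×2.1)×10⁻⁴ = 0.8854×10⁻⁴ K⁻¹
0–120 m: 120 × 2.284×10⁻⁴ × 1.7 = 0.0465936 m
0.69 × 1.692×10⁻⁴ × 790 = 0.09223092 m
0.8854×10⁻⁴ × 0.72 × 560 = 0.035699328 m
Δh = 0.0465936 + 0.09223092 + 0.035699328 = 0.174523848 m

Δh = 175 mm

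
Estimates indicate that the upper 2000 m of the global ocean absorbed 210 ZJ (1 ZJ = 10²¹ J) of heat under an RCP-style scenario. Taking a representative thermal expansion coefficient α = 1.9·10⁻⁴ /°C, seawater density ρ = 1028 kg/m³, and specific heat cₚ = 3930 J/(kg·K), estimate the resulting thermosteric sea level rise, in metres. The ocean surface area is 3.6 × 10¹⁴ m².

Per unit area: Q = 210×10²¹ / (3.6×10¹⁴) ≈ 5.833×10⁸ J/m²
Δh = αQ/(ρcₚ) = 1.9×10⁻⁴ × 5.833×10⁸ / (1028 × 3930) ≈ 0.027432 m

Δh = 0.027 m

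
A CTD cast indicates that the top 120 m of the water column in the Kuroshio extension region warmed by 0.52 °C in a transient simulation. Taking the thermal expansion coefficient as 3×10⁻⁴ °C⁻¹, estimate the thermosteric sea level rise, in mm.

Δh = αΔT·H = 3×10⁻⁴ × 0.52 × 120 = 0.01872 m

Δh ≈ 18.7 mm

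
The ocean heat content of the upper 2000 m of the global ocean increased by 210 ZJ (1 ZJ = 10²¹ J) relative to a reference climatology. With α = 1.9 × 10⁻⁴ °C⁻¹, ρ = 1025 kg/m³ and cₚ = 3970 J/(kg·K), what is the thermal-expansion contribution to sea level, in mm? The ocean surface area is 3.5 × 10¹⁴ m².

Per unit area: Q = 210×10²¹ / (3.5×10¹⁴) = 6×10⁸ J/m²
Δh = αQ/(ρcₚ) = 1.9×10⁻⁴ × 6×10⁸ / (1025 × 3970) ≈ 0.028015 m

28 mm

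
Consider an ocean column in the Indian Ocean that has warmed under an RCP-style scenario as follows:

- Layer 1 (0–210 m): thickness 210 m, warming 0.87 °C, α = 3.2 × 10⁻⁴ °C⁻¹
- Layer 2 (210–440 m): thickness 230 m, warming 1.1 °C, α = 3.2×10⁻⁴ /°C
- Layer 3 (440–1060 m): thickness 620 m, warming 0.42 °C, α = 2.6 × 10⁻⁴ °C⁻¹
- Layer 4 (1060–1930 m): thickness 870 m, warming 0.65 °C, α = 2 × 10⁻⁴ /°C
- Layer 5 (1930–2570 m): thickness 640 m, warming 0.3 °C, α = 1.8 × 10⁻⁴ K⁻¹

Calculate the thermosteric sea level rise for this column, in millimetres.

Δh = 355 mm

0–210 m: 0.87 × 3.2×10⁻⁴ × 210 = 0.058464 m
210–440 m: 3.2×10⁻⁴ × 230 × 1.1 = 0.08096 m
440–1060 m: 0.42 × 620 × 2.6×10⁻⁴ = 0.067704 m
1060–1930 m: 0.65 × 870 × 2×10⁻⁴ = 0.11310 m
Layer 5: 0.3 × 640 × 1.8×10⁻⁴ = 0.03456 m
Δh = 0.058464 + 0.08096 + 0.067704 + 0.11310 + 0.03456 = 0.354788 m ≈ 355 mm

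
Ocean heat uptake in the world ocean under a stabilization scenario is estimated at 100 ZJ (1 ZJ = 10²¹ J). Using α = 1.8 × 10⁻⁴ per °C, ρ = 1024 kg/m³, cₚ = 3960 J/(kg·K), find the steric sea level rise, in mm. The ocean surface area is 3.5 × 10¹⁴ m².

13 mm

Per unit area: Q = 100×10²¹ / (3.5×10¹⁴) ≈ 2.857×10⁸ J/m²
Δh = αQ/(ρcₚ) = 1.8×10⁻⁴ × 2.857×10⁸ / (1024 × 3960) ≈ 0.012682 m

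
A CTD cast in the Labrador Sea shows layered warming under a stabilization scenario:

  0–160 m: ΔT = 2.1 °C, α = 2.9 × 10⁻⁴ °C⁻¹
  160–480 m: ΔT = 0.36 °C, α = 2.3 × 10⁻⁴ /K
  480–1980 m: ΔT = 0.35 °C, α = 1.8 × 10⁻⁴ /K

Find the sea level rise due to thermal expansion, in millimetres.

Layer 1: 2.9×10⁻⁴ × 160 × 2.1 = 0.09744 m
Layer 2: 320 × 2.3×10⁻⁴ × 0.36 = 0.026496 m
Layer 3: 1.8×10⁻⁴ × 1500 × 0.35 = 0.09450 m
Δh = 0.09744 + 0.026496 + 0.09450 = 0.218436 m ≈ 218 mm

218 mm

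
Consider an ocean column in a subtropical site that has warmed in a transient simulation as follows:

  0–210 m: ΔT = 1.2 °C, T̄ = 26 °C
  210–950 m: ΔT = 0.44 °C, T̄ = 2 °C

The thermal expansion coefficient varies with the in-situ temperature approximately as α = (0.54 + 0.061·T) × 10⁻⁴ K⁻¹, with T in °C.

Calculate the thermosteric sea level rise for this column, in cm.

Layer 1: α = (0.54 + 0.061×26)×10⁻⁴ = 2.126×10⁻⁴ K⁻¹
Layer 2: α = (0.54 + 0.061×2)×10⁻⁴ = 0.662×10⁻⁴ K⁻¹
Layer 1: 2.126×10⁻⁴ × 1.2 × 210 = 0.0535752 m
Layer 2: 0.662×10⁻⁴ × 0.44 × 740 = 0.02155472 m
Δh = 0.0535752 + 0.02155472 = 0.07512992 m

7.5 cm of thermosteric rise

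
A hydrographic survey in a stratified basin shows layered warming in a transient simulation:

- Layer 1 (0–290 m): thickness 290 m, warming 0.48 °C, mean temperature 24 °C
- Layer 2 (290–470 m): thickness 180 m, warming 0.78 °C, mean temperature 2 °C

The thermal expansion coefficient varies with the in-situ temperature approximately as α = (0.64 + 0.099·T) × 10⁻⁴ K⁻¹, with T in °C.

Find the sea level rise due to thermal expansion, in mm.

Layer 1: α = (0.64 + 0.099×24)×10⁻⁴ = 3.016×10⁻⁴ K⁻¹
Layer 2: α = (0.64 + 0.099×2)×10⁻⁴ = 0.838×10⁻⁴ K⁻¹
3.016×10⁻⁴ × 290 × 0.48 = 0.04198272 m
290–470 m: 0.78 × 0.838×10⁻⁴ × 180 = 0.01176552 m
Δh = 0.04198272 + 0.01176552 = 0.05374824 m

53.7 mm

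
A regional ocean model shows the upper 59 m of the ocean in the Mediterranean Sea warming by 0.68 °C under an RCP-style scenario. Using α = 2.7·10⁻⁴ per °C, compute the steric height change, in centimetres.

1.08 cm

Δh = αΔT·H = 2.7×10⁻⁴ × 0.68 × 59 = 0.0108324 m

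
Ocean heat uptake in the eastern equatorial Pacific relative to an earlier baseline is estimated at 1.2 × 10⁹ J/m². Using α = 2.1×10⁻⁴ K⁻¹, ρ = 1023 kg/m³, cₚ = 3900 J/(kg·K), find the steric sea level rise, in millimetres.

Δh = αQ/(ρcₚ) = 2.1×10⁻⁴ × 1.2×10⁹ / (1023 × 3900) ≈ 0.063163 m

Δh = 63.2 mm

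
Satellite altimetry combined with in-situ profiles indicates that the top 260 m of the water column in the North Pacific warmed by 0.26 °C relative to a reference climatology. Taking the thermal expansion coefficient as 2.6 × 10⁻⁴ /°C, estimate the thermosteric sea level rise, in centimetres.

Δh = 1.76 cm

Δh = αΔT·H = 2.6×10⁻⁴ × 0.26 × 260 = 0.017576 m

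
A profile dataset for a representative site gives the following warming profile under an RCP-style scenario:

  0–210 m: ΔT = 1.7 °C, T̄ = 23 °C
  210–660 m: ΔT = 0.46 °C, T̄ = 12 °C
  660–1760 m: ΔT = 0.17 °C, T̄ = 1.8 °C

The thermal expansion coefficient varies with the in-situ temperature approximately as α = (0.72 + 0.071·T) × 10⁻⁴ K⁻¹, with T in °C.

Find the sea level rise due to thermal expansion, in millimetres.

Layer 1: α = (0.72 + 0.071×23)×10⁻⁴ = 2.353×10⁻⁴ K⁻¹
Layer 2: α = (0.72 + 0.071×12)×10⁻⁴ = 1.572×10⁻⁴ K⁻¹
Layer 3: α = (0.72 + 0.071×1.8)×10⁻⁴ = 0.8478×10⁻⁴ K⁻¹
0–210 m: 2.353×10⁻⁴ × 1.7 × 210 = 0.0840021 m
Layer 2: 1.572×10⁻⁴ × 450 × 0.46 = 0.0325404 m
660–1760 m: 0.8478×10⁻⁴ × 1100 × 0.17 = 0.01585386 m
Δh = 0.0840021 + 0.0325404 + 0.01585386 = 0.13239636 m

130 mm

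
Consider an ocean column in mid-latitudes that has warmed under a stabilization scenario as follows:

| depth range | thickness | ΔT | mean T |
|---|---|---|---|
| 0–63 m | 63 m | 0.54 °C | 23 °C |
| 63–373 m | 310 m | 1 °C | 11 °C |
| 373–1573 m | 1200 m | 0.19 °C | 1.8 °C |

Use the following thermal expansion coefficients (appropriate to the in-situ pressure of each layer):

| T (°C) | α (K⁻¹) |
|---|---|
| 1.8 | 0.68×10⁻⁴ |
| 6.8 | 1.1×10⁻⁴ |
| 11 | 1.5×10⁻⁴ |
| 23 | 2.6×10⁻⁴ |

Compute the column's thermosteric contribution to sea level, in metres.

Layer 1 at 23 °C → α = 2.6×10⁻⁴ K⁻¹
Layer 2 at 11 °C → α = 1.5×10⁻⁴ K⁻¹
Layer 3 at 1.8 °C → α = 0.68×10⁻⁴ K⁻¹
Layer 1: 0.54 × 2.6×10⁻⁴ × 63 = 0.0088452 m
Layer 2: 1.5×10⁻⁴ × 310 × 1 = 0.04650 m
0.68×10⁻⁴ × 1200 × 0.19 = 0.015504 m
Δh = 0.0088452 + 0.04650 + 0.015504 = 0.0708492 m

Δh = 0.0708 m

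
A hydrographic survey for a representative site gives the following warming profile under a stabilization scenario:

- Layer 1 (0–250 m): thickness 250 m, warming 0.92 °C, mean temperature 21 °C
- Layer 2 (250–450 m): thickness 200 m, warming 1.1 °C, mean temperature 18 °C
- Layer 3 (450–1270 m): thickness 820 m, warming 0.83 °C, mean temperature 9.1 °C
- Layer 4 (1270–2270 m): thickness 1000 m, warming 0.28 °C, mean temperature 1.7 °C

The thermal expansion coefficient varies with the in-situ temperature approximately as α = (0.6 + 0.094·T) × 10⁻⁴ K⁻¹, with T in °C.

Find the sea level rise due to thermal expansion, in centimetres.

23 cm of thermosteric rise

Layer 1: α = (0.6 + 0.094×21)×10⁻⁴ = 2.574×10⁻⁴ K⁻¹
Layer 2: α = (0.6 + 0.094×18)×10⁻⁴ = 2.292×10⁻⁴ K⁻¹
Layer 3: α = (0.6 + 0.094×9.1)×10⁻⁴ = 1.4554×10⁻⁴ K⁻¹
Layer 4: α = (0.6 + 0.094×1.7)×10⁻⁴ = 0.7598×10⁻⁴ K⁻¹
Layer 1: 0.92 × 2.574×10⁻⁴ × 250 = 0.059202 m
Layer 2: 1.1 × 200 × 2.292×10⁻⁴ = 0.050424 m
450–1270 m: 1.4554×10⁻⁴ × 0.83 × 820 = 0.099054524 m
0.7598×10⁻⁴ × 1000 × 0.28 = 0.0212744 m
Δh = 0.059202 + 0.050424 + 0.099054524 + 0.0212744 = 0.229954924 m ≈ 23 cm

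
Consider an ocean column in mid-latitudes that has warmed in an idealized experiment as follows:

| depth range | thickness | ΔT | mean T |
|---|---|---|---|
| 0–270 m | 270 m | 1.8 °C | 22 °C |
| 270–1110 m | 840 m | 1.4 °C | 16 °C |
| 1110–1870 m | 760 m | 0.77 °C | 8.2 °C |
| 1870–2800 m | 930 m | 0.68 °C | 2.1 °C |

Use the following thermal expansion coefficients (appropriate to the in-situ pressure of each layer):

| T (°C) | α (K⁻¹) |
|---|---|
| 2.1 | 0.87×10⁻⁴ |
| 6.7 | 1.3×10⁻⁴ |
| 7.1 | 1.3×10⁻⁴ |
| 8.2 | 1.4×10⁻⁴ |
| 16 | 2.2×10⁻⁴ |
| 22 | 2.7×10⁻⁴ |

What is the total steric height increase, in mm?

Δh ≈ 527 mm

Layer 1 at 22 °C → α = 2.7×10⁻⁴ K⁻¹
Layer 2 at 16 °C → α = 2.2×10⁻⁴ K⁻¹
Layer 3 at 8.2 °C → α = 1.4×10⁻⁴ K⁻¹
Layer 4 at 2.1 °C → α = 0.87×10⁻⁴ K⁻¹
270 × 1.8 × 2.7×10⁻⁴ = 0.13122 m
Layer 2: 840 × 2.2×10⁻⁴ × 1.4 = 0.25872 m
1.4×10⁻⁴ × 0.77 × 760 = 0.081928 m
Layer 4: 0.87×10⁻⁴ × 0.68 × 930 = 0.0550188 m
Δh = 0.13122 + 0.25872 + 0.081928 + 0.0550188 = 0.5268868 m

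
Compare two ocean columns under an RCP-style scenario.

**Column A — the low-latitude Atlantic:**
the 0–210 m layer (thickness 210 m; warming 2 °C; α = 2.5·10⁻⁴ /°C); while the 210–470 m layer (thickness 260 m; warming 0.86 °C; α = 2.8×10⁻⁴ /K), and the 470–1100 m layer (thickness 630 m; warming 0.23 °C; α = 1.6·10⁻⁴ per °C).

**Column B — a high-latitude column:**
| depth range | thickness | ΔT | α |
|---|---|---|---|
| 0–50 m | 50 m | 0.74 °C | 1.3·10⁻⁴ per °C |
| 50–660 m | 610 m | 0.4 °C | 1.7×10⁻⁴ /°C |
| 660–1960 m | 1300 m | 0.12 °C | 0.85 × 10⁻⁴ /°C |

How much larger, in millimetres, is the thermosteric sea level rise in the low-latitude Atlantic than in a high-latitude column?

130 mm larger

A Layer 1: 2.5×10⁻⁴ × 2 × 210 = 0.10500 m
A Layer 2: 260 × 0.86 × 2.8×10⁻⁴ = 0.062608 m
A 0.23 × 1.6×10⁻⁴ × 630 = 0.023184 m
A total: 0.190792 m
B 0–50 m: 50 × 0.74 × 1.3×10⁻⁴ = 0.00481 m
B Layer 2: 1.7×10⁻⁴ × 610 × 0.4 = 0.04148 m
B Layer 3: 1300 × 0.85×10⁻⁴ × 0.12 = 0.01326 m
B total: 0.05955 m
Difference: 0.190792 − 0.05955 = 0.131242 m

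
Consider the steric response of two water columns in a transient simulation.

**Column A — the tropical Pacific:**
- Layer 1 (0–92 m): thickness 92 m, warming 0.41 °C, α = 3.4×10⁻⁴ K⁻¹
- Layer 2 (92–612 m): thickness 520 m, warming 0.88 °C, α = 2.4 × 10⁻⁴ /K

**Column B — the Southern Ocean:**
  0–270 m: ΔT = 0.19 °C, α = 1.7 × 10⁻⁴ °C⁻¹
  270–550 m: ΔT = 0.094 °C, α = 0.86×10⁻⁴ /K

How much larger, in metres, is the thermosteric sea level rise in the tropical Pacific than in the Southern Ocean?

0.112 m

A 92 × 0.41 × 3.4×10⁻⁴ = 0.0128248 m
A 520 × 0.88 × 2.4×10⁻⁴ = 0.109824 m
A total: 0.1226488 m
B Layer 1: 270 × 0.19 × 1.7×10⁻⁴ = 0.008721 m
B 280 × 0.094 × 0.86×10⁻⁴ = 0.00226352 m
B total: 0.01098452 m
Difference: 0.1226488 − 0.01098452 = 0.11166428 m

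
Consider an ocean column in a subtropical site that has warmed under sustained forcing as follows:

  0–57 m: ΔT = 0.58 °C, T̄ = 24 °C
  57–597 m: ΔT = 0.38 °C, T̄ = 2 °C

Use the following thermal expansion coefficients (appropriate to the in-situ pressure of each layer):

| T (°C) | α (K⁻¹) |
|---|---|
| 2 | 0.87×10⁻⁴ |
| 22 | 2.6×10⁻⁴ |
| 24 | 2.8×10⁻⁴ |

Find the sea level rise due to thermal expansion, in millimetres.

27 mm

Layer 1 at 24 °C → α = 2.8×10⁻⁴ K⁻¹
Layer 2 at 2 °C → α = 0.87×10⁻⁴ K⁻¹
0–57 m: 2.8×10⁻⁴ × 0.58 × 57 = 0.0092568 m
57–597 m: 540 × 0.87×10⁻⁴ × 0.38 = 0.0178524 m
Δh = 0.0092568 + 0.0178524 = 0.0271092 m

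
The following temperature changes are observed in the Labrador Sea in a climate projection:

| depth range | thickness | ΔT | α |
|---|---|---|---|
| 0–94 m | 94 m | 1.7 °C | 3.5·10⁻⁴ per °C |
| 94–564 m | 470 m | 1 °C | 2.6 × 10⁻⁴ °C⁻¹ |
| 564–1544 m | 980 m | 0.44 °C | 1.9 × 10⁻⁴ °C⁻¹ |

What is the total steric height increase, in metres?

about 0.260 m

Layer 1: 94 × 1.7 × 3.5×10⁻⁴ = 0.05593 m
Layer 2: 470 × 2.6×10⁻⁴ × 1 = 0.12220 m
Layer 3: 0.44 × 980 × 1.9×10⁻⁴ = 0.081928 m
Δh = 0.05593 + 0.12220 + 0.081928 = 0.260058 m ≈ 0.260 m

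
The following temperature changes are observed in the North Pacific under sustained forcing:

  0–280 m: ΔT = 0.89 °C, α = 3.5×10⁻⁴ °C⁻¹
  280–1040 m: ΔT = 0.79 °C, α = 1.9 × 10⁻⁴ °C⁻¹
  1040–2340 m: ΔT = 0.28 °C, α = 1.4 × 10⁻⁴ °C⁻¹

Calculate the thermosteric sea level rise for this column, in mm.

252 mm of thermosteric rise

Layer 1: 0.89 × 280 × 3.5×10⁻⁴ = 0.08722 m
Layer 2: 0.79 × 760 × 1.9×10⁻⁴ = 0.114076 m
1300 × 0.28 × 1.4×10⁻⁴ = 0.05096 m
Δh = 0.08722 + 0.114076 + 0.05096 = 0.252256 m ≈ 252 mm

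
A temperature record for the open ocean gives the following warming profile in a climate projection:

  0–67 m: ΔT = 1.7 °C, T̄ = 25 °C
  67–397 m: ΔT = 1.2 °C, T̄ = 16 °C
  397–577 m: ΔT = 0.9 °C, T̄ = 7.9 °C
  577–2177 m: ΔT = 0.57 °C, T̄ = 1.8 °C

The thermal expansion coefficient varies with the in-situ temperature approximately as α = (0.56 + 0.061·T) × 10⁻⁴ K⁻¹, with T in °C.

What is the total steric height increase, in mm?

163 mm of thermosteric rise

Layer 1: α = (0.56 + 0.061×25)×10⁻⁴ = 2.085×10⁻⁴ K⁻¹
Layer 2: α = (0.56 + 0.061×16)×10⁻⁴ = 1.536×10⁻⁴ K⁻¹
Layer 3: α = (0.56 + 0.061×7.9)×10⁻⁴ = 1.0419×10⁻⁴ K⁻¹
Layer 4: α = (0.56 + 0.061×1.8)×10⁻⁴ = 0.6698×10⁻⁴ K⁻¹
Layer 1: 67 × 2.085×10⁻⁴ × 1.7 = 0.02374815 m
330 × 1.2 × 1.536×10⁻⁴ = 0.0608256 m
397–577 m: 0.9 × 1.0419×10⁻⁴ × 180 = 0.01687878 m
Layer 4: 1600 × 0.6698×10⁻⁴ × 0.57 = 0.06108576 m
Δh = 0.02374815 + 0.0608256 + 0.01687878 + 0.06108576 = 0.16253829 m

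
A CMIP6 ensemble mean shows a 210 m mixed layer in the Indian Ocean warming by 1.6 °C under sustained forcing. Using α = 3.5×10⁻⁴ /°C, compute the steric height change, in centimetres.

Δh = αΔT·H = 3.5×10⁻⁴ × 1.6 × 210 = 0.11760 m

about 11.8 cm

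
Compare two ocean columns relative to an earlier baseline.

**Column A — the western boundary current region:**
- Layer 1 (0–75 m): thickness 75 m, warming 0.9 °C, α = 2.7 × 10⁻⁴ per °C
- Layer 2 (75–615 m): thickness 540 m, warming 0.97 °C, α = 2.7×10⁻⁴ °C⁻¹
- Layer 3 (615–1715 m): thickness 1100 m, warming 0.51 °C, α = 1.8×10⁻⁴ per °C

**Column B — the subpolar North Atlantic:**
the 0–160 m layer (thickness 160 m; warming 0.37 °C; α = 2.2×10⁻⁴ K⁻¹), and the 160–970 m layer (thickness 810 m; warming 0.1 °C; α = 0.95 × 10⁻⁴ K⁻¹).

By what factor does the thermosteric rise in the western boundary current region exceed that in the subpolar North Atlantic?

≈ 13×

A Layer 1: 2.7×10⁻⁴ × 75 × 0.9 = 0.018225 m
A Layer 2: 0.97 × 2.7×10⁻⁴ × 540 = 0.141426 m
A 615–1715 m: 0.51 × 1100 × 1.8×10⁻⁴ = 0.10098 m
A total: 0.260631 m
B 0–160 m: 2.2×10⁻⁴ × 0.37 × 160 = 0.013024 m
B 0.95×10⁻⁴ × 810 × 0.1 = 0.007695 m
B total: 0.020719 m
Ratio: 0.260631 / 0.020719 ≈ 12.58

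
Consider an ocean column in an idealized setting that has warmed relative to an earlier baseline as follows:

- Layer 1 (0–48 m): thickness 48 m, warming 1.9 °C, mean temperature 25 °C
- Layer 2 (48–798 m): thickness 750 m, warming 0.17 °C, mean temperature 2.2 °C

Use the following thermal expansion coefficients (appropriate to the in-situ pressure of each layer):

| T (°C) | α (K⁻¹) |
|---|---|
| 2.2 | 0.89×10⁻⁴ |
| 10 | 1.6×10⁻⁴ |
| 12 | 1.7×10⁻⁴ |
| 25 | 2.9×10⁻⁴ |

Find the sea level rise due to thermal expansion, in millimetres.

Layer 1 at 25 °C → α = 2.9×10⁻⁴ K⁻¹
Layer 2 at 2.2 °C → α = 0.89×10⁻⁴ K⁻¹
Layer 1: 1.9 × 2.9×10⁻⁴ × 48 = 0.026448 m
750 × 0.17 × 0.89×10⁻⁴ = 0.0113475 m
Δh = 0.026448 + 0.0113475 = 0.0377955 m ≈ 37.8 mm

about 37.8 mm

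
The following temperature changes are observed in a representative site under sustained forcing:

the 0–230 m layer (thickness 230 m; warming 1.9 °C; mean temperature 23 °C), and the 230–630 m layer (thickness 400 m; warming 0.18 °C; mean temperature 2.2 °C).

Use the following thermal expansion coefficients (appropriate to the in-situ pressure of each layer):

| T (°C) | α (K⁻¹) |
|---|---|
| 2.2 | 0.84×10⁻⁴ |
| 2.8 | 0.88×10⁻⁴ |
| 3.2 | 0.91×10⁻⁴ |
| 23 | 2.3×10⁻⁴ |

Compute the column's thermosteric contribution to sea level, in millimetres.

Layer 1 at 23 °C → α = 2.3×10⁻⁴ K⁻¹
Layer 2 at 2.2 °C → α = 0.84×10⁻⁴ K⁻¹
0–230 m: 2.3×10⁻⁴ × 1.9 × 230 = 0.10051 m
Layer 2: 0.84×10⁻⁴ × 0.18 × 400 = 0.006048 m
Δh = 0.10051 + 0.006048 = 0.106558 m

Δh = 110 mm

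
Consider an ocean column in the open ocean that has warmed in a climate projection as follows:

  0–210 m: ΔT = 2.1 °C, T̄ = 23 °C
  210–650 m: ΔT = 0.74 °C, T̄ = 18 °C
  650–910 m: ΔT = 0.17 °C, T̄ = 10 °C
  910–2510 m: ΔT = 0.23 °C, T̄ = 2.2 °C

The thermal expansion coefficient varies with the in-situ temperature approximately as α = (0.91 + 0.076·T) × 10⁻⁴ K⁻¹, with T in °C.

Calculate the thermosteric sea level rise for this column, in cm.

Δh = 24 cm

Layer 1: α = (0.91 + 0.076×23)×10⁻⁴ = 2.658×10⁻⁴ K⁻¹
Layer 2: α = (0.91 + 0.076×18)×10⁻⁴ = 2.278×10⁻⁴ K⁻¹
Layer 3: α = (0.91 + 0.076×10)×10⁻⁴ = 1.67×10⁻⁴ K⁻¹
Layer 4: α = (0.91 + 0.076×2.2)×10⁻⁴ = 1.0772×10⁻⁴ K⁻¹
Layer 1: 2.658×10⁻⁴ × 2.1 × 210 = 0.1172178 m
0.74 × 440 × 2.278×10⁻⁴ = 0.07417168 m
Layer 3: 260 × 0.17 × 1.67×10⁻⁴ = 0.0073814 m
Layer 4: 0.23 × 1600 × 1.0772×10⁻⁴ = 0.03964096 m
Δh = 0.1172178 + 0.07417168 + 0.0073814 + 0.03964096 = 0.23841184 m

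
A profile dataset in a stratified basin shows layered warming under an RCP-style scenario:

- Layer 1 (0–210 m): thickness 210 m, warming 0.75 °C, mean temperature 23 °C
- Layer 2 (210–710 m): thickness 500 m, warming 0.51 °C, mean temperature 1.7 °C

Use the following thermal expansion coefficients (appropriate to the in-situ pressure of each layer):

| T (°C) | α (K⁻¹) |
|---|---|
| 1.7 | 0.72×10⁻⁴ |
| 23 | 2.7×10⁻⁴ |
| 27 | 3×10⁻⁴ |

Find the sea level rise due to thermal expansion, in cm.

Layer 1 at 23 °C → α = 2.7×10⁻⁴ K⁻¹
Layer 2 at 1.7 °C → α = 0.72×10⁻⁴ K⁻¹
0.75 × 210 × 2.7×10⁻⁴ = 0.042525 m
0.51 × 500 × 0.72×10⁻⁴ = 0.01836 m
Δh = 0.042525 + 0.01836 = 0.060885 m

6.09 cm of thermosteric rise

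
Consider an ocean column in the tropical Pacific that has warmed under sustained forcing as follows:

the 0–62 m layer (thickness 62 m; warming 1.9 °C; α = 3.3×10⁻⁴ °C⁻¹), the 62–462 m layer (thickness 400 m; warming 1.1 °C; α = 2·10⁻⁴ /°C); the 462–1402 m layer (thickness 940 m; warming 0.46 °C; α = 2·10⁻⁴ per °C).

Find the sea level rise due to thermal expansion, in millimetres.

about 210 mm

Layer 1: 62 × 3.3×10⁻⁴ × 1.9 = 0.038874 m
Layer 2: 2×10⁻⁴ × 1.1 × 400 = 0.08800 m
Layer 3: 0.46 × 940 × 2×10⁻⁴ = 0.08648 m
Δh = 0.038874 + 0.08800 + 0.08648 = 0.213354 m ≈ 210 mm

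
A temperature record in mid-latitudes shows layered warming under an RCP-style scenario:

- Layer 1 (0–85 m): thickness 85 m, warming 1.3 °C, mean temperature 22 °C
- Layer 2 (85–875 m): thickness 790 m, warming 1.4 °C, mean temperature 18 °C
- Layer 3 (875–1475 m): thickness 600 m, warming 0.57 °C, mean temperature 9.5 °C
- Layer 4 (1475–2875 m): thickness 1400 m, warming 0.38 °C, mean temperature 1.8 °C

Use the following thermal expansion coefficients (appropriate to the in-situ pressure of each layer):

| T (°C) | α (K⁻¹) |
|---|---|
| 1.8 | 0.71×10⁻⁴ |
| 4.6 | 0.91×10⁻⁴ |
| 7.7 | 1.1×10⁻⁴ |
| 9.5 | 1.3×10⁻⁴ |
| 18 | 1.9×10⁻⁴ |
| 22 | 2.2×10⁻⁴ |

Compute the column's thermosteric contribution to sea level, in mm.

Δh = 320 mm

Layer 1 at 22 °C → α = 2.2×10⁻⁴ K⁻¹
Layer 2 at 18 °C → α = 1.9×10⁻⁴ K⁻¹
Layer 3 at 9.5 °C → α = 1.3×10⁻⁴ K⁻¹
Layer 4 at 1.8 °C → α = 0.71×10⁻⁴ K⁻¹
1.3 × 85 × 2.2×10⁻⁴ = 0.02431 m
1.9×10⁻⁴ × 790 × 1.4 = 0.21014 m
0.57 × 1.3×10⁻⁴ × 600 = 0.04446 m
0.38 × 1400 × 0.71×10⁻⁴ = 0.037772 m
Δh = 0.02431 + 0.21014 + 0.04446 + 0.037772 = 0.316682 m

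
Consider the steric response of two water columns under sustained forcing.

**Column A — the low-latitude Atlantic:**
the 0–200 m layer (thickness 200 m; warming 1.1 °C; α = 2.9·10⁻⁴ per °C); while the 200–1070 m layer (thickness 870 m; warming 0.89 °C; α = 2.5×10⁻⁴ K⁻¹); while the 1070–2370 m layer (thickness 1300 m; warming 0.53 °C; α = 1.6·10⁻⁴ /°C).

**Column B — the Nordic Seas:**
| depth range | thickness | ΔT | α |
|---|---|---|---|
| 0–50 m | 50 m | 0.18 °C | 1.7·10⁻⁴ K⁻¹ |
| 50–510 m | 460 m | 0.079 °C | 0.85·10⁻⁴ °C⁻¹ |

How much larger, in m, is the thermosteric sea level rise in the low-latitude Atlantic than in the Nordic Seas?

0.363 m

A Layer 1: 1.1 × 2.9×10⁻⁴ × 200 = 0.06380 m
A 0.89 × 870 × 2.5×10⁻⁴ = 0.193575 m
A 1300 × 1.6×10⁻⁴ × 0.53 = 0.11024 m
A total: 0.367615 m
B Layer 1: 1.7×10⁻⁴ × 50 × 0.18 = 0.00153 m
B 460 × 0.85×10⁻⁴ × 0.079 = 0.0030889 m
B total: 0.0046189 m
Difference: 0.367615 − 0.0046189 = 0.3629961 m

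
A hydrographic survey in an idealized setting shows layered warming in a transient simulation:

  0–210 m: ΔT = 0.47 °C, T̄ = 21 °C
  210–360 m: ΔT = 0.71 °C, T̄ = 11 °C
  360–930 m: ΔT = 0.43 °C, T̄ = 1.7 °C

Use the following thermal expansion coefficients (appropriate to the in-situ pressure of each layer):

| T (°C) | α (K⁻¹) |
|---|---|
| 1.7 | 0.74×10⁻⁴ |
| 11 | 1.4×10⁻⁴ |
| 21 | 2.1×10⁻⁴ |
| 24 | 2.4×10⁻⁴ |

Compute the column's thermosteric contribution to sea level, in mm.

Layer 1 at 21 °C → α = 2.1×10⁻⁴ K⁻¹
Layer 2 at 11 °C → α = 1.4×10⁻⁴ K⁻¹
Layer 3 at 1.7 °C → α = 0.74×10⁻⁴ K⁻¹
Layer 1: 0.47 × 210 × 2.1×10⁻⁴ = 0.020727 m
210–360 m: 1.4×10⁻⁴ × 0.71 × 150 = 0.01491 m
570 × 0.43 × 0.74×10⁻⁴ = 0.0181374 m
Δh = 0.020727 + 0.01491 + 0.0181374 = 0.0537744 m ≈ 53.8 mm

53.8 mm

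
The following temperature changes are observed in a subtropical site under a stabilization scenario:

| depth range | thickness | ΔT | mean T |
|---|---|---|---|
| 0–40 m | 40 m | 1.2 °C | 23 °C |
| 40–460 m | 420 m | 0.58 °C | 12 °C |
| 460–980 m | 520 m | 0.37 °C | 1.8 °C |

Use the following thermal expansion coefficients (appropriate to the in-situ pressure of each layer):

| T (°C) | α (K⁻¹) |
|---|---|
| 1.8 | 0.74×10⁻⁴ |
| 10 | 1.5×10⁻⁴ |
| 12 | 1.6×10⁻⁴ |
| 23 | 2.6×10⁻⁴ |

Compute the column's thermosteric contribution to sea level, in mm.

Layer 1 at 23 °C → α = 2.6×10⁻⁴ K⁻¹
Layer 2 at 12 °C → α = 1.6×10⁻⁴ K⁻¹
Layer 3 at 1.8 °C → α = 0.74×10⁻⁴ K⁻¹
2.6×10⁻⁴ × 40 × 1.2 = 0.01248 m
40–460 m: 420 × 1.6×10⁻⁴ × 0.58 = 0.038976 m
460–980 m: 0.74×10⁻⁴ × 0.37 × 520 = 0.0142376 m
Δh = 0.01248 + 0.038976 + 0.0142376 = 0.0656936 m

Δh = 66 mm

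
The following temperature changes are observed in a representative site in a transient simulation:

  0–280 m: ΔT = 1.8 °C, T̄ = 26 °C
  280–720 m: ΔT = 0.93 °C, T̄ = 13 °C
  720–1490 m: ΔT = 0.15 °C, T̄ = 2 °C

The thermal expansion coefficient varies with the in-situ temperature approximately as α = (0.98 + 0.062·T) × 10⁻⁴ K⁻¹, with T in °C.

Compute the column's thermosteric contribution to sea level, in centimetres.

Layer 1: α = (0.98 + 0.062×26)×10⁻⁴ = 2.592×10⁻⁴ K⁻¹
Layer 2: α = (0.98 + 0.062×13)×10⁻⁴ = 1.786×10⁻⁴ K⁻¹
Layer 3: α = (0.98 + 0.062×2)×10⁻⁴ = 1.104×10⁻⁴ K⁻¹
Layer 1: 280 × 2.592×10⁻⁴ × 1.8 = 0.1306368 m
Layer 2: 440 × 1.786×10⁻⁴ × 0.93 = 0.07308312 m
0.15 × 770 × 1.104×10⁻⁴ = 0.0127512 m
Δh = 0.1306368 + 0.07308312 + 0.0127512 = 0.21647112 m

21.6 cm of thermosteric rise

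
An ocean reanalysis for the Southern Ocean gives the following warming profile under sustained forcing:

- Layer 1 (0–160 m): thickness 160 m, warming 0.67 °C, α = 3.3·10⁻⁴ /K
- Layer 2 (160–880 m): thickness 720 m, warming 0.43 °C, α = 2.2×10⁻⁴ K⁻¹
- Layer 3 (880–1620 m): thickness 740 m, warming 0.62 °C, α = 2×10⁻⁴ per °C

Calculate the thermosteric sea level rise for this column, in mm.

3.3×10⁻⁴ × 160 × 0.67 = 0.035376 m
Layer 2: 2.2×10⁻⁴ × 720 × 0.43 = 0.068112 m
Layer 3: 0.62 × 740 × 2×10⁻⁴ = 0.09176 m
Δh = 0.035376 + 0.068112 + 0.09176 = 0.195248 m

195 mm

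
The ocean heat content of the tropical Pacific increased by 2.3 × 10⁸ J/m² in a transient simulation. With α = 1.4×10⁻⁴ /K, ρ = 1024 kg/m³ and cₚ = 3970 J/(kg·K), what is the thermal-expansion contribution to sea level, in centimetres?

Δh = αQ/(ρcₚ) = 1.4×10⁻⁴ × 2.3×10⁸ / (1024 × 3970) ≈ 0.0079207 m

0.792 cm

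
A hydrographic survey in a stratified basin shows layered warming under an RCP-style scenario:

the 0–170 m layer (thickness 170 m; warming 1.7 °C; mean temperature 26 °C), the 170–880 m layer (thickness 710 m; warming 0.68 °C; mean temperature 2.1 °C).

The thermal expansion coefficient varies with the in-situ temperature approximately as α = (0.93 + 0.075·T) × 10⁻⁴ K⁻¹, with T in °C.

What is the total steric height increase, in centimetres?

13.6 cm of thermosteric rise

Layer 1: α = (0.93 + 0.075×26)×10⁻⁴ = 2.88×10⁻⁴ K⁻¹
Layer 2: α = (0.93 + 0.075×2.1)×10⁻⁴ = 1.0875×10⁻⁴ K⁻¹
1.7 × 170 × 2.88×10⁻⁴ = 0.083232 m
170–880 m: 1.0875×10⁻⁴ × 710 × 0.68 = 0.0525045 m
Δh = 0.083232 + 0.0525045 = 0.1357365 m ≈ 13.6 cm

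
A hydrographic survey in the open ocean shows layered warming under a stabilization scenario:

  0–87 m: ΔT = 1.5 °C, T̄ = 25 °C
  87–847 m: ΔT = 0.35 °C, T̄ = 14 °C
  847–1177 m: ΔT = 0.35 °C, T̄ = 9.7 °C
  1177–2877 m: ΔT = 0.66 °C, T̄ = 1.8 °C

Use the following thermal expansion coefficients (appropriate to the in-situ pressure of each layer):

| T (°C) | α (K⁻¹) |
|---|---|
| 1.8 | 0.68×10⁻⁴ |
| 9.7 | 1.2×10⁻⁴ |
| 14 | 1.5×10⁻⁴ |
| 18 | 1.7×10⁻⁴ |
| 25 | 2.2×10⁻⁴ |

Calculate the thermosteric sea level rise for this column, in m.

Δh ≈ 0.16 m

Layer 1 at 25 °C → α = 2.2×10⁻⁴ K⁻¹
Layer 2 at 14 °C → α = 1.5×10⁻⁴ K⁻¹
Layer 3 at 9.7 °C → α = 1.2×10⁻⁴ K⁻¹
Layer 4 at 1.8 °C → α = 0.68×10⁻⁴ K⁻¹
0–87 m: 87 × 2.2×10⁻⁴ × 1.5 = 0.02871 m
1.5×10⁻⁴ × 760 × 0.35 = 0.03990 m
Layer 3: 330 × 1.2×10⁻⁴ × 0.35 = 0.01386 m
Layer 4: 0.66 × 0.68×10⁻⁴ × 1700 = 0.076296 m
Δh = 0.02871 + 0.03990 + 0.01386 + 0.076296 = 0.158766 m ≈ 0.16 m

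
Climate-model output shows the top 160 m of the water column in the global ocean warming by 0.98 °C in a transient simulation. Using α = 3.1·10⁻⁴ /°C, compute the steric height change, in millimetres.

Δh = αΔT·H = 3.1×10⁻⁴ × 0.98 × 160 = 0.048608 m

Δh ≈ 48.6 mm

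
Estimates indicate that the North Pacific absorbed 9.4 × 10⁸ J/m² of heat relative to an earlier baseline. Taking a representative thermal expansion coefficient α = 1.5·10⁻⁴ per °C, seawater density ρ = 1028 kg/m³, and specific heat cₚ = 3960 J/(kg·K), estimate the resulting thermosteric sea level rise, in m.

Δh = αQ/(ρcₚ) = 1.5×10⁻⁴ × 9.4×10⁸ / (1028 × 3960) ≈ 0.034636 m

0.035 m of thermosteric rise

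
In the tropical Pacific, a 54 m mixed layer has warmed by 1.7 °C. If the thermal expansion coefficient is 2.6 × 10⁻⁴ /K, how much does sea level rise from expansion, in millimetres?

Δh = αΔT·H = 2.6×10⁻⁴ × 1.7 × 54 = 0.023868 m

Δh = 23.9 mm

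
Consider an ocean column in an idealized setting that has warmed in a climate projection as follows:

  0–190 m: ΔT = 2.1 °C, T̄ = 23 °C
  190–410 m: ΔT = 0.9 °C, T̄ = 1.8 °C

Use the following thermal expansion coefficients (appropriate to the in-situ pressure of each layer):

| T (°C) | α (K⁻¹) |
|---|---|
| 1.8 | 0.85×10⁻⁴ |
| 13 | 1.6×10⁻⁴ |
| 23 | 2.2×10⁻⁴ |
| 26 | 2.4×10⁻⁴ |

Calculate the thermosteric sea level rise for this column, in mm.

Layer 1 at 23 °C → α = 2.2×10⁻⁴ K⁻¹
Layer 2 at 1.8 °C → α = 0.85×10⁻⁴ K⁻¹
0–190 m: 2.2×10⁻⁴ × 2.1 × 190 = 0.08778 m
190–410 m: 220 × 0.9 × 0.85×10⁻⁴ = 0.01683 m
Δh = 0.08778 + 0.01683 = 0.10461 m ≈ 105 mm

105 mm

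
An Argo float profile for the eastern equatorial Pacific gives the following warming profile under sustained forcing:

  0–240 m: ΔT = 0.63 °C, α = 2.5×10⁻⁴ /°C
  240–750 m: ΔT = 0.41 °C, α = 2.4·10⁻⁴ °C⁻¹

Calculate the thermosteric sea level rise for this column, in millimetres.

88.0 mm of thermosteric rise

240 × 2.5×10⁻⁴ × 0.63 = 0.03780 m
510 × 0.41 × 2.4×10⁻⁴ = 0.050184 m
Δh = 0.03780 + 0.050184 = 0.087984 m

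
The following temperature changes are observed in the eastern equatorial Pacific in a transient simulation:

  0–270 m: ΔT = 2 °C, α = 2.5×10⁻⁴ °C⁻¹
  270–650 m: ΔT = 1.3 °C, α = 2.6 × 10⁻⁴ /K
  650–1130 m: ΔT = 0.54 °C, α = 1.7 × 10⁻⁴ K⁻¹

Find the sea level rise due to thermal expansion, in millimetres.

Layer 1: 2.5×10⁻⁴ × 2 × 270 = 0.13500 m
Layer 2: 1.3 × 380 × 2.6×10⁻⁴ = 0.12844 m
480 × 0.54 × 1.7×10⁻⁴ = 0.044064 m
Δh = 0.13500 + 0.12844 + 0.044064 = 0.307504 m ≈ 308 mm

Δh ≈ 308 mm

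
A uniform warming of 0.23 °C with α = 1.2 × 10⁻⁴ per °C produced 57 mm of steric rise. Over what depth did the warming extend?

H = Δh/(αΔT) = 0.057 / (1.2×10⁻⁴ × 0.23) ≈ 2065 m

H ≈ 2070 m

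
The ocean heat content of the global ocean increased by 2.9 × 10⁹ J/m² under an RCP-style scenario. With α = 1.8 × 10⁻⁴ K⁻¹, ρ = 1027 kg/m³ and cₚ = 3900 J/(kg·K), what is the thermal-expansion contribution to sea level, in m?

0.130 m

Δh = αQ/(ρcₚ) = 1.8×10⁻⁴ × 2.9×10⁹ / (1027 × 3900) ≈ 0.13033 m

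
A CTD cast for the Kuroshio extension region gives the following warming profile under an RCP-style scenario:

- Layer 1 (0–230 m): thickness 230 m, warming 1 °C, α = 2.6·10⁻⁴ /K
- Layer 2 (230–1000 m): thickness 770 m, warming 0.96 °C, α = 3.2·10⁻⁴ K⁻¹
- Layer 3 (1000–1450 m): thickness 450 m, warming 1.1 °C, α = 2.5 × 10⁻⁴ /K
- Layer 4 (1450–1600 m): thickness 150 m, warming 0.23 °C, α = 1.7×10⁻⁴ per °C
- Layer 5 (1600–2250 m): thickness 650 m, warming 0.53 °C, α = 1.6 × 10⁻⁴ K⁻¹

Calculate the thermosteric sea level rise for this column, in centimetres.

Δh ≈ 48.1 cm

0–230 m: 230 × 1 × 2.6×10⁻⁴ = 0.05980 m
770 × 3.2×10⁻⁴ × 0.96 = 0.236544 m
2.5×10⁻⁴ × 1.1 × 450 = 0.12375 m
1450–1600 m: 1.7×10⁻⁴ × 150 × 0.23 = 0.005865 m
Layer 5: 1.6×10⁻⁴ × 650 × 0.53 = 0.05512 m
Δh = 0.05980 + 0.236544 + 0.12375 + 0.005865 + 0.05512 = 0.481079 m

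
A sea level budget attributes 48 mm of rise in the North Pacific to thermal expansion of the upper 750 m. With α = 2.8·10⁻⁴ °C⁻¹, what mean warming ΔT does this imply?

ΔT = Δh/(αH) = 0.048 / (2.8×10⁻⁴ × 750) ≈ 0.2286 °C

0.229 °C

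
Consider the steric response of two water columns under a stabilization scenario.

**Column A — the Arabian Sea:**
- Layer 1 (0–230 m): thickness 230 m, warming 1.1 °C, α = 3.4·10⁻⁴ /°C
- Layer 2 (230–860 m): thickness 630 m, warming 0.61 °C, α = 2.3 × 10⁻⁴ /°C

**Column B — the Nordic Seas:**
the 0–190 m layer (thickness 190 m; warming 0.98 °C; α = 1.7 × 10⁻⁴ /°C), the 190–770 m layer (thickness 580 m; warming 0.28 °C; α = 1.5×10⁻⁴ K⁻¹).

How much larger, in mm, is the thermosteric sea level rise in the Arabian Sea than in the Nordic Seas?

A 0–230 m: 3.4×10⁻⁴ × 1.1 × 230 = 0.08602 m
A 230–860 m: 0.61 × 630 × 2.3×10⁻⁴ = 0.088389 m
A total: 0.174409 m
B 0–190 m: 190 × 0.98 × 1.7×10⁻⁴ = 0.031654 m
B 1.5×10⁻⁴ × 0.28 × 580 = 0.02436 m
B total: 0.056014 m
Difference: 0.174409 − 0.056014 = 0.118395 m

118 mm larger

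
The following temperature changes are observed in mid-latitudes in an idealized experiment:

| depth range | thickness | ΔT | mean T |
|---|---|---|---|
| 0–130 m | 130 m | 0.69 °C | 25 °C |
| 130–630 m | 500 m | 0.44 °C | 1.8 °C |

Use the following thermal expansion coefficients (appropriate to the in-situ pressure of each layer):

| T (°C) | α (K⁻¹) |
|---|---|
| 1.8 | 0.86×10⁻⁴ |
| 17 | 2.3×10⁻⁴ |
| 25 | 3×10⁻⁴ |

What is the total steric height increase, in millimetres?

Layer 1 at 25 °C → α = 3×10⁻⁴ K⁻¹
Layer 2 at 1.8 °C → α = 0.86×10⁻⁴ K⁻¹
Layer 1: 130 × 3×10⁻⁴ × 0.69 = 0.02691 m
0.86×10⁻⁴ × 500 × 0.44 = 0.01892 m
Δh = 0.02691 + 0.01892 = 0.04583 m ≈ 45.8 mm

45.8 mm of thermosteric rise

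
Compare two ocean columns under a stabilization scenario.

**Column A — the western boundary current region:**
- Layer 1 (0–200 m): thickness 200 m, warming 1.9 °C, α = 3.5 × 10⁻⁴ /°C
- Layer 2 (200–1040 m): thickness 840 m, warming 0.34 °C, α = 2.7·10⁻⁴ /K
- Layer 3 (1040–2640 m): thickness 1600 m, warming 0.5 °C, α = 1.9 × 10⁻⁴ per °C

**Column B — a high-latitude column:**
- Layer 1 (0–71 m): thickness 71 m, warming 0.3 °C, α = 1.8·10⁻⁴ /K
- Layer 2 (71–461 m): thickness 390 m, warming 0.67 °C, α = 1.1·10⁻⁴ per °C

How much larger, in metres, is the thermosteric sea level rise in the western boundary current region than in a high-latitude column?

A 200 × 1.9 × 3.5×10⁻⁴ = 0.13300 m
A Layer 2: 0.34 × 2.7×10⁻⁴ × 840 = 0.077112 m
A 1040–2640 m: 1.9×10⁻⁴ × 0.5 × 1600 = 0.15200 m
A total: 0.362112 m
B 71 × 0.3 × 1.8×10⁻⁴ = 0.003834 m
B 0.67 × 390 × 1.1×10⁻⁴ = 0.028743 m
B total: 0.032577 m
Difference: 0.362112 − 0.032577 = 0.329535 m

Δh_A − Δh_B ≈ 0.33 m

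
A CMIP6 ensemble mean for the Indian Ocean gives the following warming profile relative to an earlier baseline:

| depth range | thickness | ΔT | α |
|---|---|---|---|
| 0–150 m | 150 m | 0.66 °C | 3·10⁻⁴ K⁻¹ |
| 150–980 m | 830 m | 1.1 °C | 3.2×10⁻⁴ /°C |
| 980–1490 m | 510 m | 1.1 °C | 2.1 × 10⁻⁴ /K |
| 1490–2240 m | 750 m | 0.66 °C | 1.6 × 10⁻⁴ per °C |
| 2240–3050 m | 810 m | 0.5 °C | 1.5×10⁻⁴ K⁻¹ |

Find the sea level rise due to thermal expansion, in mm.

580 mm of thermosteric rise

0.66 × 150 × 3×10⁻⁴ = 0.02970 m
Layer 2: 1.1 × 830 × 3.2×10⁻⁴ = 0.29216 m
510 × 1.1 × 2.1×10⁻⁴ = 0.11781 m
0.66 × 1.6×10⁻⁴ × 750 = 0.07920 m
2240–3050 m: 810 × 1.5×10⁻⁴ × 0.5 = 0.06075 m
Δh = 0.02970 + 0.29216 + 0.11781 + 0.07920 + 0.06075 = 0.57962 m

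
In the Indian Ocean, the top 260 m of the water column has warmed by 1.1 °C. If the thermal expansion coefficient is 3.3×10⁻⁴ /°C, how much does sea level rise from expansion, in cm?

Δh = αΔT·H = 3.3×10⁻⁴ × 1.1 × 260 = 0.09438 m

9.44 cm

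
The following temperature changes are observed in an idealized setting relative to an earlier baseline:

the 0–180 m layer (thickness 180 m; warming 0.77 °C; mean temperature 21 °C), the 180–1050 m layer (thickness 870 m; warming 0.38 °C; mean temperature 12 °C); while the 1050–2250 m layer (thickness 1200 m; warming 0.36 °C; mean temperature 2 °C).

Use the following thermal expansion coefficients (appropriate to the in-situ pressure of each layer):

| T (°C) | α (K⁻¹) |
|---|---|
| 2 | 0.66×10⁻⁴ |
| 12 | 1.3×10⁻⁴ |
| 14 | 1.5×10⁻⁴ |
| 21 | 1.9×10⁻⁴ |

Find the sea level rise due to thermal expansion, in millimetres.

Layer 1 at 21 °C → α = 1.9×10⁻⁴ K⁻¹
Layer 2 at 12 °C → α = 1.3×10⁻⁴ K⁻¹
Layer 3 at 2 °C → α = 0.66×10⁻⁴ K⁻¹
0–180 m: 180 × 0.77 × 1.9×10⁻⁴ = 0.026334 m
180–1050 m: 0.38 × 1.3×10⁻⁴ × 870 = 0.042978 m
1050–2250 m: 1200 × 0.36 × 0.66×10⁻⁴ = 0.028512 m
Δh = 0.026334 + 0.042978 + 0.028512 = 0.097824 m

98 mm of thermosteric rise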